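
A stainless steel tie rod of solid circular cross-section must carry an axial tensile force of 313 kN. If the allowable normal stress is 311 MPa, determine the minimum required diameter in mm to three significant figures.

Required area A ≥ P/σ_allow = 313000/311 = 1006 mm².
For a solid circular section, d ≥ √(4A/π) = 35.8 mm.

35.8 mm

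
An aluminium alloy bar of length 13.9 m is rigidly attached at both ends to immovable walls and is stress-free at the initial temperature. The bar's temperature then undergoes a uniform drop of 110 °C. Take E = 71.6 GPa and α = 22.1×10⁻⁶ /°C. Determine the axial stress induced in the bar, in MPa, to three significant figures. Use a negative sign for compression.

174 MPa

Free thermal expansion αLΔT = 22.1e-6 · 13900 · -110 = -33.79 mm.
The walls impose strain ε = −(-33.79)/13900 = 2.4310e-03; σ = Eε = 71600 · 2.4310e-03 = 174.1 MPa.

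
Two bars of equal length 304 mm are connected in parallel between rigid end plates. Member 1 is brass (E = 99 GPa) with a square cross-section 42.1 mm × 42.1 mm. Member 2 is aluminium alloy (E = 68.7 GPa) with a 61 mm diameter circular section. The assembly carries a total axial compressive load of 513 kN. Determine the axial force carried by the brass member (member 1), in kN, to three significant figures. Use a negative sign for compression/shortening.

A_1 = 1772 mm².
A_2 = 2922 mm².
Equal strain + equilibrium ⇒ each member carries load in proportion to AE: A₁E₁ = 175500000 N, A₂E₂ = 200800000 N, ΣAE = 376200000 N.
F₁ = P·A₁E₁/ΣAE = -513000·175500000/376200000 = -239200 N.

-239 kN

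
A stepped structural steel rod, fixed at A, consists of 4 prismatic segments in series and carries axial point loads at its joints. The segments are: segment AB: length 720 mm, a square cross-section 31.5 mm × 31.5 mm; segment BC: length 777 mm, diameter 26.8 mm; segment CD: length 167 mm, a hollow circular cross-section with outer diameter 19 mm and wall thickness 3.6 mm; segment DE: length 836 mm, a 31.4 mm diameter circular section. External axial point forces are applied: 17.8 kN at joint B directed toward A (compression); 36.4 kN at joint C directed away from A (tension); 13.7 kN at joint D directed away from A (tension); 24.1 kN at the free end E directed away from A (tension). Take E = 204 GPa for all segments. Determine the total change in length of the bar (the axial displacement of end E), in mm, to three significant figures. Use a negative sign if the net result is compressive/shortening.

1.01 mm

Internal axial forces (sectioning from the free end, tension +): N_DE = 24.1 kN, N_CD = 37.8 kN, N_BC = 74.2 kN, N_AB = 56.4 kN.
A_AB = 992.2 mm².
A_BC = 564.1 mm².
A_CD = 174.2 mm².
A_DE = 774.4 mm².
δ_AB = 56400·720/(992.2·204000) = 0.2006 mm
δ_BC = 74200·777/(564.1·204000) = 0.501 mm
δ_CD = 37800·167/(174.2·204000) = 0.1777 mm
δ_DE = 24100·836/(774.4·204000) = 0.1275 mm
δ = Σδ_i = 1.007 mm.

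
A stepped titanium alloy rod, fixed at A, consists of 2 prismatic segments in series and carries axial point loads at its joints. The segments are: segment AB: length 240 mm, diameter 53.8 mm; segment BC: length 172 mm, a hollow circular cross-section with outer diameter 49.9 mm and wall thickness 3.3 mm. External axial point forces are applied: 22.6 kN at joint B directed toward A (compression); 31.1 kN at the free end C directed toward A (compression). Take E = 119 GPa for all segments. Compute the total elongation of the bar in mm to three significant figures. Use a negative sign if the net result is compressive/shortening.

-0.141 mm

Internal axial forces (sectioning from the free end, tension +): N_BC = -31.1 kN, N_AB = -53.7 kN.
A_AB = 2273 mm².
A_BC = 483.1 mm².
δ_AB = -53700·240/(2273·119000) = -0.04764 mm
δ_BC = -31100·172/(483.1·119000) = -0.09304 mm
δ = Σδ_i = -0.1407 mm.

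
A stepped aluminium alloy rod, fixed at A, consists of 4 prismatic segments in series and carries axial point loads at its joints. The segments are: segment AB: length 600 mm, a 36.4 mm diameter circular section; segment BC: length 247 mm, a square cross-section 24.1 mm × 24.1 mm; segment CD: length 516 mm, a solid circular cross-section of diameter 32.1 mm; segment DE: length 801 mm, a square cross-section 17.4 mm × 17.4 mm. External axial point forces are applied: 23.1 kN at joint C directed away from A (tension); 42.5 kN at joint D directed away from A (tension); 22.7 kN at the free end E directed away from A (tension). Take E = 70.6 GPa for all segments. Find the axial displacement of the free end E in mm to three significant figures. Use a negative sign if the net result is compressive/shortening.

2.69 mm

Internal axial forces (sectioning from the free end, tension +): N_DE = 22.7 kN, N_CD = 65.2 kN, N_BC = 88.3 kN, N_AB = 88.3 kN.
A_AB = 1041 mm².
A_BC = 580.8 mm².
A_CD = 809.3 mm².
A_DE = 302.8 mm².
δ_AB = 88300·600/(1041·70600) = 0.7211 mm
δ_BC = 88300·247/(580.8·70600) = 0.5319 mm
δ_CD = 65200·516/(809.3·70600) = 0.5888 mm
δ_DE = 22700·801/(302.8·70600) = 0.8507 mm
δ = Σδ_i = 2.693 mm.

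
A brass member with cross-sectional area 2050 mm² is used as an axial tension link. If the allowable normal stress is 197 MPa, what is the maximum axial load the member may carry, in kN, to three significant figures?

404 kN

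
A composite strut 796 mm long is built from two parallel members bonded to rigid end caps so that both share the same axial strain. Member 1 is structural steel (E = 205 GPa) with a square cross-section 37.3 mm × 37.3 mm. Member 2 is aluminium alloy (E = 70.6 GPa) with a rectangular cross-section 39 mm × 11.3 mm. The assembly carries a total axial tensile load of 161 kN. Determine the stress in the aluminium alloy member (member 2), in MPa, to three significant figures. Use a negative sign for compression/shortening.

35.9 MPa

A_1 = 1391 mm².
A_2 = 440.7 mm².
Equal strain + equilibrium ⇒ each member carries load in proportion to AE: A₁E₁ = 285200000 N, A₂E₂ = 31110000 N, ΣAE = 316300000 N.
σ₂ = P·E₂/ΣAE = 161000·70600/316300000 = 35.93 MPa.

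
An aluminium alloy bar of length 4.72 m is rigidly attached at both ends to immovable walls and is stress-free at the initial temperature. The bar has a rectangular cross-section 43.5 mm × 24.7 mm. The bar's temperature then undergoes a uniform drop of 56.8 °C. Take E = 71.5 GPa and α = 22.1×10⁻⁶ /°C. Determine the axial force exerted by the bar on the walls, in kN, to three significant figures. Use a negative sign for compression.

96.4 kN

Free thermal expansion αLΔT = 22.1e-6 · 4720 · -56.8 = -5.925 mm.
The walls impose strain ε = −(-5.925)/4720 = 1.2553e-03; σ = Eε = 71500 · 1.2553e-03 = 89.75 MPa.
Wall reaction R = σ·A = 89.75·1074 = 96430 N = 96.43 kN.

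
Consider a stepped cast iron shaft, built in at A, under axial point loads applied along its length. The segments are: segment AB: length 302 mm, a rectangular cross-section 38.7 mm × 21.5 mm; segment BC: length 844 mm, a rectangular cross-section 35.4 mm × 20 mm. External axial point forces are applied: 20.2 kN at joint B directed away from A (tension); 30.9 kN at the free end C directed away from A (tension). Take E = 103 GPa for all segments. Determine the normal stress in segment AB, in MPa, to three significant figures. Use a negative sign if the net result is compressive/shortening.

Internal axial forces (sectioning from the free end, tension +): N_BC = 30.9 kN, N_AB = 51.1 kN.
A_AB = 832.1 mm².
σ_AB = N_AB/A_AB = 51100/832.1 = 61.41 MPa.

61.4 MPa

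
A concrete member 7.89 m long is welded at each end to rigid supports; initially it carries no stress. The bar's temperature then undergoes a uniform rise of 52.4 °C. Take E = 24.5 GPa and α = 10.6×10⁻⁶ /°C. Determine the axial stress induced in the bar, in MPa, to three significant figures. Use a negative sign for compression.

Free thermal expansion αLΔT = 10.6e-6 · 7890 · 52.4 = 4.382 mm.
The walls impose strain ε = −(4.382)/7890 = -5.5544e-04; σ = Eε = 24500 · -5.5544e-04 = -13.61 MPa.

-13.6 MPa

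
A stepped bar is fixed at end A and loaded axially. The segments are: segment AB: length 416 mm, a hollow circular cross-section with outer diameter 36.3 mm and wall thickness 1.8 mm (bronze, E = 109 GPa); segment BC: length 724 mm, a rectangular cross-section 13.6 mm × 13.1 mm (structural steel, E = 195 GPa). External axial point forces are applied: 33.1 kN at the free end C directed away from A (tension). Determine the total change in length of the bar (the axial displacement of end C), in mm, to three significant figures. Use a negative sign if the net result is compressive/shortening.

1.34 mm

Internal axial forces (sectioning from the free end, tension +): N_BC = 33.1 kN, N_AB = 33.1 kN.
A_AB = 195.1 mm².
A_BC = 178.2 mm².
δ_AB = 33100·416/(195.1·109000) = 0.6475 mm
δ_BC = 33100·724/(178.2·195000) = 0.6898 mm
δ = Σδ_i = 1.337 mm.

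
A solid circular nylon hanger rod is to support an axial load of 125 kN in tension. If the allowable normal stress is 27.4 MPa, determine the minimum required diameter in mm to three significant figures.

76.2 mm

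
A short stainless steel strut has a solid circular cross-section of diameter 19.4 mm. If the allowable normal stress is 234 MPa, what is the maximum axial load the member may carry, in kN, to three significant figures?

69.2 kN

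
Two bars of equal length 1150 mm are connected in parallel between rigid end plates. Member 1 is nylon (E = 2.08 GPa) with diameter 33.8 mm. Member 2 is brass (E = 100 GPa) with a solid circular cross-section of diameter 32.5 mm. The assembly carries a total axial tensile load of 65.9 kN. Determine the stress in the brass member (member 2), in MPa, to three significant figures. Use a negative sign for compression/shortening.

A_1 = 897.3 mm².
A_2 = 829.6 mm².
Equal strain + equilibrium ⇒ each member carries load in proportion to AE: A₁E₁ = 1866000 N, A₂E₂ = 82960000 N, ΣAE = 84820000 N.
σ₂ = P·E₂/ΣAE = 65900·100000/84820000 = 77.69 MPa.

77.7 MPa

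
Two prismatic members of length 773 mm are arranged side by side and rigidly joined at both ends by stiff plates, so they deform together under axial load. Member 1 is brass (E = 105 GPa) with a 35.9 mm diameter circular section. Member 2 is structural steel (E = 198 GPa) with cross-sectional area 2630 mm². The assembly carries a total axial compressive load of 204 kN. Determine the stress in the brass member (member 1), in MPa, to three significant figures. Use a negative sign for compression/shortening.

A_1 = 1012 mm².
Equal strain + equilibrium ⇒ each member carries load in proportion to AE: A₁E₁ = 106300000 N, A₂E₂ = 520700000 N, ΣAE = 627000000 N.
σ₁ = P·E₁/ΣAE = -204000·105000/627000000 = -34.16 MPa.

-34.2 MPa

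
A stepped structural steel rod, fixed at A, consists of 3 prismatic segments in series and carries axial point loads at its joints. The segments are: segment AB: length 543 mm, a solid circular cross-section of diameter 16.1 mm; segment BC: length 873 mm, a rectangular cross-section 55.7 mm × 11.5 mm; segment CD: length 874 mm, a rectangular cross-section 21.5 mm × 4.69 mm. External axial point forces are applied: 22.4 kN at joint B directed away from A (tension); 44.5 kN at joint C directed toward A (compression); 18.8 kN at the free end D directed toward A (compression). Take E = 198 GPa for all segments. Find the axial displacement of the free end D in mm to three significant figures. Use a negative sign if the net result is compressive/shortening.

Internal axial forces (sectioning from the free end, tension +): N_CD = -18.8 kN, N_BC = -63.3 kN, N_AB = -40.9 kN.
A_AB = 203.6 mm².
A_BC = 640.6 mm².
A_CD = 100.8 mm².
δ_AB = -40900·543/(203.6·198000) = -0.551 mm
δ_BC = -63300·873/(640.6·198000) = -0.4357 mm
δ_CD = -18800·874/(100.8·198000) = -0.823 mm
δ = Σδ_i = -1.81 mm.

-1.81 mm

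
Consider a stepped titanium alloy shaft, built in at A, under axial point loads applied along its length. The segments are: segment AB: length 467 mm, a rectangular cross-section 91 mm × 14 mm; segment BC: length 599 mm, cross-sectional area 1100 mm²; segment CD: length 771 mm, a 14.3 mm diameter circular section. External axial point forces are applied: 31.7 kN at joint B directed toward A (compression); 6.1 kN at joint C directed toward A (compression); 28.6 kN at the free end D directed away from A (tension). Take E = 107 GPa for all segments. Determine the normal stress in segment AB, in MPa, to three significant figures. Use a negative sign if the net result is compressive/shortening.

Internal axial forces (sectioning from the free end, tension +): N_CD = 28.6 kN, N_BC = 22.5 kN, N_AB = -9.2 kN.
A_AB = 1274 mm².
σ_AB = N_AB/A_AB = -9200/1274 = -7.221 MPa.

-7.22 MPa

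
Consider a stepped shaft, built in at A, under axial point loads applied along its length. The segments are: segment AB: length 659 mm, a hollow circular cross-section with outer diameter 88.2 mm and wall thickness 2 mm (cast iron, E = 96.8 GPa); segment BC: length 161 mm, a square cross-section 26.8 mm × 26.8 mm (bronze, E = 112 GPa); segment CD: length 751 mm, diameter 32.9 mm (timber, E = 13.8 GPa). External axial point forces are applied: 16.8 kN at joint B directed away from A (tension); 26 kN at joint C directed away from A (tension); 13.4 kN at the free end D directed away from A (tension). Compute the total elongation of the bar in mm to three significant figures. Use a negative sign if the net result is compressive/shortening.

Internal axial forces (sectioning from the free end, tension +): N_CD = 13.4 kN, N_BC = 39.4 kN, N_AB = 56.2 kN.
A_AB = 541.6 mm².
A_BC = 718.2 mm².
A_CD = 850.1 mm².
δ_AB = 56200·659/(541.6·96800) = 0.7064 mm
δ_BC = 39400·161/(718.2·112000) = 0.07886 mm
δ_CD = 13400·751/(850.1·13800) = 0.8578 mm
δ = Σδ_i = 1.643 mm.

1.64 mm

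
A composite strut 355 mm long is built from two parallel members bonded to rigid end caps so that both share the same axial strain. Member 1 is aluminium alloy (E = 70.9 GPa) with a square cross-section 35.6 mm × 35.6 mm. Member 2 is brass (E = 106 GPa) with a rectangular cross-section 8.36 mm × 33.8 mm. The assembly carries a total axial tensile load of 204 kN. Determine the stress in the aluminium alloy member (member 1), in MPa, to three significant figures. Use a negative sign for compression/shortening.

121 MPa

A_1 = 1267 mm².
A_2 = 282.6 mm².
Equal strain + equilibrium ⇒ each member carries load in proportion to AE: A₁E₁ = 89860000 N, A₂E₂ = 29950000 N, ΣAE = 119800000 N.
σ₁ = P·E₁/ΣAE = 204000·70900/119800000 = 120.7 MPa.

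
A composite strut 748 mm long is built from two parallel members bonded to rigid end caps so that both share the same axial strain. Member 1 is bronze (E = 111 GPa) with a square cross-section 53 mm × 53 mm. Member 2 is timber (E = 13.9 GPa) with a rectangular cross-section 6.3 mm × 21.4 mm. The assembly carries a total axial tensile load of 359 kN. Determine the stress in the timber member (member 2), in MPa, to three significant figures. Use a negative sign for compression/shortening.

A_1 = 2809 mm².
A_2 = 134.8 mm².
Equal strain + equilibrium ⇒ each member carries load in proportion to AE: A₁E₁ = 311800000 N, A₂E₂ = 1874000 N, ΣAE = 313700000 N.
σ₂ = P·E₂/ΣAE = 359000·13900/313700000 = 15.91 MPa.

15.9 MPa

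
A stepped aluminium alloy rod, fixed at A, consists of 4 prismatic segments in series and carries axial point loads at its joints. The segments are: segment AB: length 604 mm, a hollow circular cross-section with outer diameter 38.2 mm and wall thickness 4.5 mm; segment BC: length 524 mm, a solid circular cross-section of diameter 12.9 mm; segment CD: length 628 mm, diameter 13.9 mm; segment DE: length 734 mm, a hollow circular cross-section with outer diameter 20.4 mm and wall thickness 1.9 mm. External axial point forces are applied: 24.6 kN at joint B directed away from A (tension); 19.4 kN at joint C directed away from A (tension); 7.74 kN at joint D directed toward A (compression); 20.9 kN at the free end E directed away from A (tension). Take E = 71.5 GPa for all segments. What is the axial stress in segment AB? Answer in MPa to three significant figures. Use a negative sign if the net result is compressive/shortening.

120 MPa

Internal axial forces (sectioning from the free end, tension +): N_DE = 20.9 kN, N_CD = 13.16 kN, N_BC = 32.56 kN, N_AB = 57.16 kN.
A_AB = 476.4 mm².
σ_AB = N_AB/A_AB = 57160/476.4 = 120 MPa.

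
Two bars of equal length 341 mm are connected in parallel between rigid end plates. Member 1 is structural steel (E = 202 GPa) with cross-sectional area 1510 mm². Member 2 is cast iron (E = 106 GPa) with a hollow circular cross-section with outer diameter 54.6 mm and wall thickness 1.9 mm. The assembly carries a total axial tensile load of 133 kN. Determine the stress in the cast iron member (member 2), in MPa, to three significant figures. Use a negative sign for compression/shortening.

A_2 = 314.6 mm².
Equal strain + equilibrium ⇒ each member carries load in proportion to AE: A₁E₁ = 305000000 N, A₂E₂ = 33340000 N, ΣAE = 338400000 N.
σ₂ = P·E₂/ΣAE = 133000·106000/338400000 = 41.67 MPa.

41.7 MPa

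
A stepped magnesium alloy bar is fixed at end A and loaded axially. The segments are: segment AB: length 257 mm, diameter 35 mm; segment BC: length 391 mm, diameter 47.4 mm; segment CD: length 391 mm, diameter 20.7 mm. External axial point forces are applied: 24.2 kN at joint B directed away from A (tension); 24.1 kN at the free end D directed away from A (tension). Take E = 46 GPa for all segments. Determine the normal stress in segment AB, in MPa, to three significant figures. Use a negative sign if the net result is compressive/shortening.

50.2 MPa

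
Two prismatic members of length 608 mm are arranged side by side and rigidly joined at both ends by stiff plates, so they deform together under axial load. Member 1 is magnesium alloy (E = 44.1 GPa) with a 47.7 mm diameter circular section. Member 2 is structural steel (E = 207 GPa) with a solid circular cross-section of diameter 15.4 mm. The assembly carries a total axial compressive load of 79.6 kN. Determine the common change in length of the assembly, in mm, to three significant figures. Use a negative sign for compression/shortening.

A_1 = 1787 mm².
A_2 = 186.3 mm².
Equal strain + equilibrium ⇒ each member carries load in proportion to AE: A₁E₁ = 78810000 N, A₂E₂ = 38560000 N, ΣAE = 117400000 N.
δ = PL/ΣAE = -79600·608/117400000 = -0.4124 mm.

-0.412 mm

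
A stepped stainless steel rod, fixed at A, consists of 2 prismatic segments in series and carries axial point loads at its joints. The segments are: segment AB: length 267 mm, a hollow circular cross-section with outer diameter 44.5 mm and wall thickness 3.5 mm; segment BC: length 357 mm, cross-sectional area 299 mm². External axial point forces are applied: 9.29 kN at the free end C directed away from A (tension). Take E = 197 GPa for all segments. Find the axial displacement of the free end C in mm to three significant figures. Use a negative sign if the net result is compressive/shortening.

Internal axial forces (sectioning from the free end, tension +): N_BC = 9.29 kN, N_AB = 9.29 kN.
A_AB = 450.8 mm².
δ_AB = 9290·267/(450.8·197000) = 0.02793 mm
δ_BC = 9290·357/(299·197000) = 0.0563 mm
δ = Σδ_i = 0.08423 mm.

0.0842 mm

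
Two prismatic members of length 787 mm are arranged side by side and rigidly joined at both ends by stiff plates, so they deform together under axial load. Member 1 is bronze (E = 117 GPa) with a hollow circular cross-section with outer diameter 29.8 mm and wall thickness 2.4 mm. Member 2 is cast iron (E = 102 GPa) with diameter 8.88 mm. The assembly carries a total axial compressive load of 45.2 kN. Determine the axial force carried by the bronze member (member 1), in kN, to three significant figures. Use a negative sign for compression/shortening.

-35.8 kN

A_1 = 206.6 mm².
A_2 = 61.93 mm².
Equal strain + equilibrium ⇒ each member carries load in proportion to AE: A₁E₁ = 24170000 N, A₂E₂ = 6317000 N, ΣAE = 30490000 N.
F₁ = P·A₁E₁/ΣAE = -45200·24170000/30490000 = -35830 N.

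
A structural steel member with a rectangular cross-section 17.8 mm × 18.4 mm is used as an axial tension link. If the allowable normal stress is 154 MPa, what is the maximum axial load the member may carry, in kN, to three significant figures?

A = 327.5 mm².
P_max = σ_allow · A = 154 · 327.5 = 50440 N = 50.44 kN.

50.4 kN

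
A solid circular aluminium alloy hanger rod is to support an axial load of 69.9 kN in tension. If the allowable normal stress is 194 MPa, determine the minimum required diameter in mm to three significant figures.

Required area A ≥ P/σ_allow = 69900/194 = 360.3 mm².
For a solid circular section, d ≥ √(4A/π) = 21.42 mm.

21.4 mm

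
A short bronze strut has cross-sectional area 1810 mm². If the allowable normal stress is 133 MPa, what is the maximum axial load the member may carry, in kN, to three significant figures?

241 kN

P_max = σ_allow · A = 133 · 1810 = 240700 N = 240.7 kN.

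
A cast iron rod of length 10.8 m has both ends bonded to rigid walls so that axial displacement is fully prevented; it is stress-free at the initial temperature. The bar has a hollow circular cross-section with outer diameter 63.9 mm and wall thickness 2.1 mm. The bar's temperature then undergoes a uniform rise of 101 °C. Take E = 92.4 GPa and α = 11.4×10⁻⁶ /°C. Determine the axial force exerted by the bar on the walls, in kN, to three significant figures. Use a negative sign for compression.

-43.4 kN

Free thermal expansion αLΔT = 11.4e-6 · 10800 · 101 = 12.44 mm.
The walls impose strain ε = −(12.44)/10800 = -1.1514e-03; σ = Eε = 92400 · -1.1514e-03 = -106.4 MPa.
Wall reaction R = σ·A = -106.4·407.7 = -43380 N = -43.38 kN.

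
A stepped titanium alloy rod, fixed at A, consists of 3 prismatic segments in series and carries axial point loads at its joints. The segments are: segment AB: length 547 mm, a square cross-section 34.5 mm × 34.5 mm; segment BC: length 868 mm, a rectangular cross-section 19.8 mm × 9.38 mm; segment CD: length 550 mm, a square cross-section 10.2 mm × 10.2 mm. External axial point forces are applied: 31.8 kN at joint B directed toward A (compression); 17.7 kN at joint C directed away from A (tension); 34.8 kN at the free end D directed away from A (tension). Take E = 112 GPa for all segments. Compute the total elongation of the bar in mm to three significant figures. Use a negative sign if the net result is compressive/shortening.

3.92 mm

Internal axial forces (sectioning from the free end, tension +): N_CD = 34.8 kN, N_BC = 52.5 kN, N_AB = 20.7 kN.
A_AB = 1190 mm².
A_BC = 185.7 mm².
A_CD = 104 mm².
δ_AB = 20700·547/(1190·112000) = 0.08494 mm
δ_BC = 52500·868/(185.7·112000) = 2.191 mm
δ_CD = 34800·550/(104·112000) = 1.643 mm
δ = Σδ_i = 3.918 mm.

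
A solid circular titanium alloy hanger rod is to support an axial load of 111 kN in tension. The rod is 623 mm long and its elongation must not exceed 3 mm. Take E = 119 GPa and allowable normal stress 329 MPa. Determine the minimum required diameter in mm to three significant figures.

Required area A ≥ P/σ_allow = 111000/329 = 337.4 mm².
For a solid circular section, d ≥ √(4A/π) = 20.73 mm.
Elongation limit: A ≥ PL/(Eδ_allow) = 111000·623/(119000·3) = 193.7 mm² ⇒ d ≥ 15.7 mm.
The stress limit governs.

20.7 mm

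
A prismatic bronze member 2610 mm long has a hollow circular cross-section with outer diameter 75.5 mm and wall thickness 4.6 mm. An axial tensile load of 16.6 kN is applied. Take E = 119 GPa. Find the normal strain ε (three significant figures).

1.36e-04

A = 1025 mm².
σ = N/A = 16.2 MPa; ε = σ/E = 16.2/119000 = 1.361e-04.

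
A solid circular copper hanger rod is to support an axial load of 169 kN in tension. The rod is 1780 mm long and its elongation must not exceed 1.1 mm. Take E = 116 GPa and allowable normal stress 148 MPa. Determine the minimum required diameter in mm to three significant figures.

Required area A ≥ P/σ_allow = 169000/148 = 1142 mm².
For a solid circular section, d ≥ √(4A/π) = 38.13 mm.
Elongation limit: A ≥ PL/(Eδ_allow) = 169000·1780/(116000·1.1) = 2358 mm² ⇒ d ≥ 54.79 mm.
The elongation limit governs.

54.8 mm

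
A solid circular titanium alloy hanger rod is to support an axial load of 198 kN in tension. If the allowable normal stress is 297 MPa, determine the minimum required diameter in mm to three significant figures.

29.1 mm

Required area A ≥ P/σ_allow = 198000/297 = 666.7 mm².
For a solid circular section, d ≥ √(4A/π) = 29.13 mm.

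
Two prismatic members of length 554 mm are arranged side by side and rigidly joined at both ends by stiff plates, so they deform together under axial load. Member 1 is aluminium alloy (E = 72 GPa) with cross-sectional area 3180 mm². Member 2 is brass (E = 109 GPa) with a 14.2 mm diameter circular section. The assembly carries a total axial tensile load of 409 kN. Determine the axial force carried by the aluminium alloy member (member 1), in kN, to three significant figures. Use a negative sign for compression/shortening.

380 kN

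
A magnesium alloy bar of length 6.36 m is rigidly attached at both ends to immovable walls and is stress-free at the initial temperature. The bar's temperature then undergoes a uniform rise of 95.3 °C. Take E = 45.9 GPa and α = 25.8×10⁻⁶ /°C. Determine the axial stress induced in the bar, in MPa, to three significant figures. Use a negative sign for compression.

-113 MPa

Free thermal expansion αLΔT = 25.8e-6 · 6360 · 95.3 = 15.64 mm.
The walls impose strain ε = −(15.64)/6360 = -2.4587e-03; σ = Eε = 45900 · -2.4587e-03 = -112.9 MPa.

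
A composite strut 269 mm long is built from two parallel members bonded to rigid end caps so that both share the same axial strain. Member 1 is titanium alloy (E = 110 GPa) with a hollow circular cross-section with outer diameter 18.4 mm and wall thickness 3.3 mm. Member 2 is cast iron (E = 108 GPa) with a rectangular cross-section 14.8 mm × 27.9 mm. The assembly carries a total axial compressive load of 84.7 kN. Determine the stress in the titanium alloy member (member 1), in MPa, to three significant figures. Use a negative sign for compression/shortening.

A_1 = 156.5 mm².
A_2 = 412.9 mm².
Equal strain + equilibrium ⇒ each member carries load in proportion to AE: A₁E₁ = 17220000 N, A₂E₂ = 44600000 N, ΣAE = 61820000 N.
σ₁ = P·E₁/ΣAE = -84700·110000/61820000 = -150.7 MPa.

-151 MPa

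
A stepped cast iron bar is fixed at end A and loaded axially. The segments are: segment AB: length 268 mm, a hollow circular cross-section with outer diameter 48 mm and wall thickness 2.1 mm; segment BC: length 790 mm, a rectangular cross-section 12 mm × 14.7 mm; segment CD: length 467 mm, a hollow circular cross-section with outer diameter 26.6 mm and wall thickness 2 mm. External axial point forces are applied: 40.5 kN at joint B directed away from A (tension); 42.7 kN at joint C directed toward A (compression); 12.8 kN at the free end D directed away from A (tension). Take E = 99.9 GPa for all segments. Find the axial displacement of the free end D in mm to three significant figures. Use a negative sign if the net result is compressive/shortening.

-0.859 mm

Internal axial forces (sectioning from the free end, tension +): N_CD = 12.8 kN, N_BC = -29.9 kN, N_AB = 10.6 kN.
A_AB = 302.8 mm².
A_BC = 176.4 mm².
A_CD = 154.6 mm².
δ_AB = 10600·268/(302.8·99900) = 0.09391 mm
δ_BC = -29900·790/(176.4·99900) = -1.34 mm
δ_CD = 12800·467/(154.6·99900) = 0.3871 mm
δ = Σδ_i = -0.8594 mm.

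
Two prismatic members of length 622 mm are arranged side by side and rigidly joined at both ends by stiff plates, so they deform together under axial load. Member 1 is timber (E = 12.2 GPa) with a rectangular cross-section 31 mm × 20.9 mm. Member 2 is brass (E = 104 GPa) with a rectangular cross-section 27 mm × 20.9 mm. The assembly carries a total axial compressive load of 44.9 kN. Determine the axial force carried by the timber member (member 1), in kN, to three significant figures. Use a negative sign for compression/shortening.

A_1 = 647.9 mm².
A_2 = 564.3 mm².
Equal strain + equilibrium ⇒ each member carries load in proportion to AE: A₁E₁ = 7904000 N, A₂E₂ = 58690000 N, ΣAE = 66590000 N.
F₁ = P·A₁E₁/ΣAE = -44900·7904000/66590000 = -5330 N.

-5.33 kN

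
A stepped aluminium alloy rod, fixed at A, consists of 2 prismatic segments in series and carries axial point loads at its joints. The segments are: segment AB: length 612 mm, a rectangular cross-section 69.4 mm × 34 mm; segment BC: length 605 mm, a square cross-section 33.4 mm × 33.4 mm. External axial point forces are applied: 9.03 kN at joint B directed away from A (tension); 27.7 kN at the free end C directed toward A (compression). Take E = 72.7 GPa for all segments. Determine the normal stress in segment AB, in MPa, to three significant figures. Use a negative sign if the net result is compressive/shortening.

Internal axial forces (sectioning from the free end, tension +): N_BC = -27.7 kN, N_AB = -18.67 kN.
A_AB = 2360 mm².
σ_AB = N_AB/A_AB = -18670/2360 = -7.912 MPa.

-7.91 MPa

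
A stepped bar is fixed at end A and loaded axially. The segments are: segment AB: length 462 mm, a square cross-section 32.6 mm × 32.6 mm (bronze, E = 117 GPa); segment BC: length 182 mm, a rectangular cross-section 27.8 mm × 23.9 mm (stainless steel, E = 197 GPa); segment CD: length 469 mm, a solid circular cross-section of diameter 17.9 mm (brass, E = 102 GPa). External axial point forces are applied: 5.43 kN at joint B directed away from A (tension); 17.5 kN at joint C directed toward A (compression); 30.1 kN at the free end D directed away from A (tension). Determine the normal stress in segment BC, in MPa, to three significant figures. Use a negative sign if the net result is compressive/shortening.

19.0 MPa

Internal axial forces (sectioning from the free end, tension +): N_CD = 30.1 kN, N_BC = 12.6 kN, N_AB = 18.03 kN.
A_BC = 664.4 mm².
σ_BC = N_BC/A_BC = 12600/664.4 = 18.96 MPa.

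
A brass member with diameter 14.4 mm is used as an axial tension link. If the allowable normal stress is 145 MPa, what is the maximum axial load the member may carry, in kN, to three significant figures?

23.6 kN

A = 162.9 mm².
P_max = σ_allow · A = 145 · 162.9 = 23610 N = 23.61 kN.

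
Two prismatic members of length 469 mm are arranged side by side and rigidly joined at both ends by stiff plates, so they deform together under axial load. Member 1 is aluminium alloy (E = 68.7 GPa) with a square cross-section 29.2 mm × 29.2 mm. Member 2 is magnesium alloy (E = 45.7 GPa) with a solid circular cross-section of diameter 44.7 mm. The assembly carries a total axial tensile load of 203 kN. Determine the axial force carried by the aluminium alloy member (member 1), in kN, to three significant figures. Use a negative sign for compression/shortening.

91.3 kN

A_1 = 852.6 mm².
A_2 = 1569 mm².
Equal strain + equilibrium ⇒ each member carries load in proportion to AE: A₁E₁ = 58580000 N, A₂E₂ = 71720000 N, ΣAE = 130300000 N.
F₁ = P·A₁E₁/ΣAE = 203000·58580000/130300000 = 91260 N.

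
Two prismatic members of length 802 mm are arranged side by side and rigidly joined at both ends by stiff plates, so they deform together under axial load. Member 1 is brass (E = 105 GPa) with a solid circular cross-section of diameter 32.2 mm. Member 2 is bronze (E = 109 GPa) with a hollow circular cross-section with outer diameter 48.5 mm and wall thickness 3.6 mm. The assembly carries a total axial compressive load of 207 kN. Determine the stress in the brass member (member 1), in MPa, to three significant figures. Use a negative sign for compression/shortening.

-154 MPa

A_1 = 814.3 mm².
A_2 = 507.8 mm².
Equal strain + equilibrium ⇒ each member carries load in proportion to AE: A₁E₁ = 85500000 N, A₂E₂ = 55350000 N, ΣAE = 140900000 N.
σ₁ = P·E₁/ΣAE = -207000·105000/140900000 = -154.3 MPa.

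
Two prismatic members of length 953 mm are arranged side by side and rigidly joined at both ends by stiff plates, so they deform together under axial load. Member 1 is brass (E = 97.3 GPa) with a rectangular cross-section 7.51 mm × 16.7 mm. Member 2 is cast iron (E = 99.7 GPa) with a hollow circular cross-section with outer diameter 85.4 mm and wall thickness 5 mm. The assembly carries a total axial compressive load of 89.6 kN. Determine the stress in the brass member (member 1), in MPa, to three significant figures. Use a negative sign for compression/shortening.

A_1 = 125.4 mm².
A_2 = 1263 mm².
Equal strain + equilibrium ⇒ each member carries load in proportion to AE: A₁E₁ = 12200000 N, A₂E₂ = 125900000 N, ΣAE = 138100000 N.
σ₁ = P·E₁/ΣAE = -89600·97300/138100000 = -63.12 MPa.

-63.1 MPa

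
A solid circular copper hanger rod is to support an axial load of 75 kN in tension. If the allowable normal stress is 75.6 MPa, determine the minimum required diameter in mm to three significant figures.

35.5 mm

Required area A ≥ P/σ_allow = 75000/75.6 = 992.1 mm².
For a solid circular section, d ≥ √(4A/π) = 35.54 mm.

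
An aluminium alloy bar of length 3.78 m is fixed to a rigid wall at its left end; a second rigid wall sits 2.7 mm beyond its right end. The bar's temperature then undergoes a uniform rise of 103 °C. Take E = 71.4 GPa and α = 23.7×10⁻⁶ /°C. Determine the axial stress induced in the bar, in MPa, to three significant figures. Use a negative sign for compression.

-123 MPa

Free thermal expansion αLΔT = 23.7e-6 · 3780 · 103 = 9.227 mm.
The walls engage after the gap closes; constrained expansion = 9.227 − 2.7 = 6.527 mm.
The walls impose strain ε = −(6.527)/3780 = -1.7268e-03; σ = Eε = 71400 · -1.7268e-03 = -123.3 MPa.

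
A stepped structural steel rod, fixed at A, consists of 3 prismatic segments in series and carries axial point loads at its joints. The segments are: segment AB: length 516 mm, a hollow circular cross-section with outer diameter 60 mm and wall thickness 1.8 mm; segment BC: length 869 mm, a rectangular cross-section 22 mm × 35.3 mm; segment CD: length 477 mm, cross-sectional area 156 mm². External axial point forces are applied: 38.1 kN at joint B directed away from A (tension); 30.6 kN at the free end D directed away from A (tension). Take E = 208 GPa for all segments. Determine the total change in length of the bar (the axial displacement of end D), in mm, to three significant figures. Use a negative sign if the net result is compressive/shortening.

Internal axial forces (sectioning from the free end, tension +): N_CD = 30.6 kN, N_BC = 30.6 kN, N_AB = 68.7 kN.
A_AB = 329.1 mm².
A_BC = 776.6 mm².
δ_AB = 68700·516/(329.1·208000) = 0.5178 mm
δ_BC = 30600·869/(776.6·208000) = 0.1646 mm
δ_CD = 30600·477/(156·208000) = 0.4498 mm
δ = Σδ_i = 1.132 mm.

1.13 mm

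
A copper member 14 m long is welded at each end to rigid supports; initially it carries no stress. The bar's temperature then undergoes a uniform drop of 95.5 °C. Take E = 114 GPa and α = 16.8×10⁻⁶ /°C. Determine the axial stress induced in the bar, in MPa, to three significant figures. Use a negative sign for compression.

183 MPa

Free thermal expansion αLΔT = 16.8e-6 · 14000 · -95.5 = -22.46 mm.
The walls impose strain ε = −(-22.46)/14000 = 1.6044e-03; σ = Eε = 114000 · 1.6044e-03 = 182.9 MPa.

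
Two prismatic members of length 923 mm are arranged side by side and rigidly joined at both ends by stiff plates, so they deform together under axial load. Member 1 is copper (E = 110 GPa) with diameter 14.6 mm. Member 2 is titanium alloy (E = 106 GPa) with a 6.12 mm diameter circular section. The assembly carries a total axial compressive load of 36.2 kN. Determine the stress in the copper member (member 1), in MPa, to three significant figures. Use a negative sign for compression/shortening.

A_1 = 167.4 mm².
A_2 = 29.42 mm².
Equal strain + equilibrium ⇒ each member carries load in proportion to AE: A₁E₁ = 18420000 N, A₂E₂ = 3118000 N, ΣAE = 21530000 N.
σ₁ = P·E₁/ΣAE = -36200·110000/21530000 = -184.9 MPa.

-185 MPa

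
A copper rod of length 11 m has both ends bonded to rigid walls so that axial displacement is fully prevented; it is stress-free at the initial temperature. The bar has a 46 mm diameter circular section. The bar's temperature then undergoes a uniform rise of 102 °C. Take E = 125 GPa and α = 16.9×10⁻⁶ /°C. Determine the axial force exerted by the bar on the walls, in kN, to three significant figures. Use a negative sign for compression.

Free thermal expansion αLΔT = 16.9e-6 · 11000 · 102 = 18.96 mm.
The walls impose strain ε = −(18.96)/11000 = -1.7238e-03; σ = Eε = 125000 · -1.7238e-03 = -215.5 MPa.
Wall reaction R = σ·A = -215.5·1662 = -358100 N = -358.1 kN.

-358 kN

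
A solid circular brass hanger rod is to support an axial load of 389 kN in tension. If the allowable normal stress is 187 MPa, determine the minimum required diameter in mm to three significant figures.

Required area A ≥ P/σ_allow = 389000/187 = 2080 mm².
For a solid circular section, d ≥ √(4A/π) = 51.46 mm.

51.5 mm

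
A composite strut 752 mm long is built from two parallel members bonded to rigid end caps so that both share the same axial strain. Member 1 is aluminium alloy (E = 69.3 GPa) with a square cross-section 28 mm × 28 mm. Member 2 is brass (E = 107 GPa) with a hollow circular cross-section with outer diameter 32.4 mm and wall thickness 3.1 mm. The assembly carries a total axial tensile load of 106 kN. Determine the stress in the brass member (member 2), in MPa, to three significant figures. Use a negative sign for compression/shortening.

134 MPa

A_1 = 784 mm².
A_2 = 285.4 mm².
Equal strain + equilibrium ⇒ each member carries load in proportion to AE: A₁E₁ = 54330000 N, A₂E₂ = 30530000 N, ΣAE = 84860000 N.
σ₂ = P·E₂/ΣAE = 106000·107000/84860000 = 133.6 MPa.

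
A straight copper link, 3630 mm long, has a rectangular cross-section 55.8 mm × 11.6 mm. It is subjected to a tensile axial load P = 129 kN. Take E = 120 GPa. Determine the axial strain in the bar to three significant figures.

A = 647.3 mm².
σ = N/A = 199.3 MPa; ε = σ/E = 199.3/120000 = 1.661e-03.

0.00166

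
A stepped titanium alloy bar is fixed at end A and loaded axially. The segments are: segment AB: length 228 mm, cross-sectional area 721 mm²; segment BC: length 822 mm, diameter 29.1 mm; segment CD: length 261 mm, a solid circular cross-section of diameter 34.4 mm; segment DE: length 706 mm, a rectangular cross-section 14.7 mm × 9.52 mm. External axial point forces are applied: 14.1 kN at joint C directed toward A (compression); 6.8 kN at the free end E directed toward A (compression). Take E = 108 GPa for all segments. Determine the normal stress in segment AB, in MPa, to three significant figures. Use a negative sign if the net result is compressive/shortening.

-29.0 MPa

Internal axial forces (sectioning from the free end, tension +): N_DE = -6.8 kN, N_CD = -6.8 kN, N_BC = -20.9 kN, N_AB = -20.9 kN.
σ_AB = N_AB/A_AB = -20900/721 = -28.99 MPa.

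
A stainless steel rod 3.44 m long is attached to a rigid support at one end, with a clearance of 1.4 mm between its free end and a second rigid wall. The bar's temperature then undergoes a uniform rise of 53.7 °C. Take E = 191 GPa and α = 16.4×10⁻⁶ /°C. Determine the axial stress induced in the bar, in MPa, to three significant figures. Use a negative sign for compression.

-90.5 MPa

Free thermal expansion αLΔT = 16.4e-6 · 3440 · 53.7 = 3.03 mm.
The walls engage after the gap closes; constrained expansion = 3.03 − 1.4 = 1.63 mm.
The walls impose strain ε = −(1.63)/3440 = -4.7370e-04; σ = Eε = 191000 · -4.7370e-04 = -90.48 MPa.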